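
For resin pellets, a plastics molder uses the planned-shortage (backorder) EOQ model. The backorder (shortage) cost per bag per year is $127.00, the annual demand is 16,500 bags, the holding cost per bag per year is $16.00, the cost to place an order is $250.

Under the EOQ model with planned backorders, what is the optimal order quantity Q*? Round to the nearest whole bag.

Basic EOQ = √(2·16,500·250/16) = 718.070
Backorder adjustment √((H+b)/b) = √((16+127)/127) = 1.0611
Q* = 718.070 × 1.0611 ≈ 761.96

762 bags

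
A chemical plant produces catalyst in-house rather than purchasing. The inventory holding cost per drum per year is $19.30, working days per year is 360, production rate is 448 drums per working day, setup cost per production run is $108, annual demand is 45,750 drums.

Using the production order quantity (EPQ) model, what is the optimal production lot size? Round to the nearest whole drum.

845 drums

d = 45,750/360 = 127.0833 drums/day;  effective holding cost H(1 − d/p) = 19.3·(1 − 127.0833/448) = 13.82520
Q* = √(2DS / H_eff) = √(2·45,750·108 / 13.82520) ≈ 845.45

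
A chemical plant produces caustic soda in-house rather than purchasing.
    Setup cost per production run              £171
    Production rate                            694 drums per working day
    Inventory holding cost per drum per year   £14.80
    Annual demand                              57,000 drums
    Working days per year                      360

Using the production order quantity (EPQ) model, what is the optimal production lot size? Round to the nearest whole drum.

d = 57,000/360 = 158.3333 drums/day;  effective holding cost H(1 − d/p) = 14.8·(1 − 158.3333/694) = 11.42344
Q* = √(2DS / H_eff) = √(2·57,000·171 / 11.42344) ≈ 1,306.33

1,306 drums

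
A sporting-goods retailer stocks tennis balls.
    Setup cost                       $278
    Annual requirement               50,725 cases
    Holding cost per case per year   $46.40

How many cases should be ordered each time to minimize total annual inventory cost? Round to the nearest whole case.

EOQ = √(2DS/H) = √(2 × 50,725 × 278 / 46.4)
    = √(607,825.43) ≈ 779.63

780 cases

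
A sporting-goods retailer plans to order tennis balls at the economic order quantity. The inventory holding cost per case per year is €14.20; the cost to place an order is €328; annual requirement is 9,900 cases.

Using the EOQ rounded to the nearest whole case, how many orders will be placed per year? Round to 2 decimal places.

EOQ = √(2DS/H) = √(2 × 9,900 × 328 / 14.2)
    = √(457,352.11) ≈ 676.28 → Q = 676
Orders per year = D/Q = 9,900 / 676 = 14.645

14.64 orders per year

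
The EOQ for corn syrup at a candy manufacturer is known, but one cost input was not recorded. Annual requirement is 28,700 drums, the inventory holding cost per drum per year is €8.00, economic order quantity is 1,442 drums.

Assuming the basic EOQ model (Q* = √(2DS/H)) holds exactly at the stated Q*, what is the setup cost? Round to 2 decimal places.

From Q* = √(2DS/H) ⇒ Q*² = 2DS/H.
S = Q²H / (2D) = 1,442² × 8 / (2 × 28,700) = 289.8068

€289.81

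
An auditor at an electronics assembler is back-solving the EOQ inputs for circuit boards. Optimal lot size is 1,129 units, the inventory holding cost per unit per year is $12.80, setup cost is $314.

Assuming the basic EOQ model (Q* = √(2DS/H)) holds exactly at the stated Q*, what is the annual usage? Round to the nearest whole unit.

25,980 units per year

EOQ relation: Q² = 2DS/H, so rearrange for the unknown.
D = Q²H / (2S) = 1,129² × 12.8 / (2 × 314) = 25,979.94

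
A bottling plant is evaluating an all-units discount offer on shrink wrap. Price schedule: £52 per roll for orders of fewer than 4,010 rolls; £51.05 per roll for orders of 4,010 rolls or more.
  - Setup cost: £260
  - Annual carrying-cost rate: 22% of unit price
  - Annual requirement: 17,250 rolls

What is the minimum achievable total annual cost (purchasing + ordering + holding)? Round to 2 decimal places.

£904,249.11

H₁ = 22%×£52 = £11.4400;  H₂ = 22%×£51.05 = £11.2310
EOQ₁ = √(2×17,250×260/11.4400) = 885.49  (< 4,010, feasible at tier 1)
EOQ₂ = √(2×17,250×260/11.2310) = 893.69  (< 4,010 → use Q = 4,010 at tier-2 price)
TC(tier 1 (EOQ₁), Q≈885.5) = £907,130.00
TC(tier 2, Q≈4,010.0) = £904,249.11
Minimum at tier 2: £904,249.11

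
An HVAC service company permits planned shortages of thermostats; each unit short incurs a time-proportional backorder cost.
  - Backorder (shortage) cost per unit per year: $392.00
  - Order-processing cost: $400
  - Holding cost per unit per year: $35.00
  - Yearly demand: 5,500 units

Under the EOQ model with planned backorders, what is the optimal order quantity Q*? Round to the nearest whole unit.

Q* = √(2DS/H) · √((H + b)/b)
   = √(2 × 5,500 × 400 / 35) · √((35 + 392) / 392)
   = 354.562 × 1.0437 ≈ 370.05

370 units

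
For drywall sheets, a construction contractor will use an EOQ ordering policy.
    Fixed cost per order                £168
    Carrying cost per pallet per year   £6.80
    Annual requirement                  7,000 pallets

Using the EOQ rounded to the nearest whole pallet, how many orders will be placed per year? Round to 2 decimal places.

EOQ = √(2DS/H) = √(2 × 7,000 × 168 / 6.8)
    = √(345,882.35) ≈ 588.12 → Q = 588
N = D/Q = 7,000/588 ≈ 11.905 orders/yr

11.90 orders per year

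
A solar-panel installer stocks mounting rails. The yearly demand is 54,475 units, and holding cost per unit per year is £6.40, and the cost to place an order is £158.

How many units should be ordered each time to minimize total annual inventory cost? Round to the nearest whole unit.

2DS/H = 2·54,475·158/6.4 = 2,689,703.12
EOQ = √2,689,703.12 ≈ 1,640.03

1,640 units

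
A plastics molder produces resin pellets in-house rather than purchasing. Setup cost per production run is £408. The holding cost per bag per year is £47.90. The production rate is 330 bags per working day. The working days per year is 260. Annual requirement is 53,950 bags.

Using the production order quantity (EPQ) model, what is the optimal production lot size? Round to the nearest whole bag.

d = 53,950/260 = 207.5000 bags/day;  effective holding cost H(1 − d/p) = 47.9·(1 − 207.5000/330) = 17.78106
Q* = √(2DS / H_eff) = √(2·53,950·408 / 17.78106) ≈ 1,573.48

1,573 bags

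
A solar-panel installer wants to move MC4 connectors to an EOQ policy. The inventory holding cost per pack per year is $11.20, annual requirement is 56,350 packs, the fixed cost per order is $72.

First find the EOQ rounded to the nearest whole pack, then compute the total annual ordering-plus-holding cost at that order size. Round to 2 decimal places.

$9,533.17

2DS/H = 2·56,350·72/11.2 = 724,500.00
EOQ = √724,500.00 ≈ 851.18 → Q = 851 packs
Annual ordering cost = (D/Q)·S = (56,350/851) × 72 = $4,767.57
Annual holding cost  = (Q/2)·H = (851/2) × 11.2 = $4,765.60
Total = $4,767.57 + $4,765.60 = $9,533.17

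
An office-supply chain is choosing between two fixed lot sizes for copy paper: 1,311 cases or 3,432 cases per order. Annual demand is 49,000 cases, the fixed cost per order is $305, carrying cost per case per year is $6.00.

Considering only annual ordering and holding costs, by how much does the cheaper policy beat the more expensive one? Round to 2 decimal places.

For each Q, cost = (D/Q)·S + (Q/2)·H.
TC(1,311) = (49,000/1,311)×305 + (1,311/2)×6 = $15,332.69
TC(3,432) = (49,000/3,432)×305 + (3,432/2)×6 = $14,650.60
Lots of 3,432 are cheaper by $682.09.

$682.09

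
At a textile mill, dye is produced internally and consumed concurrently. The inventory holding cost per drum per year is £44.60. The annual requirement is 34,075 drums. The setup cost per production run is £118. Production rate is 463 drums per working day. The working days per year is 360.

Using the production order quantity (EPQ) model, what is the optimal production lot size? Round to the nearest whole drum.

476 drums

d = 34,075/360 = 94.6528 drums/day;  effective holding cost H(1 − d/p) = 44.6·(1 − 94.6528/463) = 35.48226
Q* = √(2DS / H_eff) = √(2·34,075·118 / 35.48226) ≈ 476.07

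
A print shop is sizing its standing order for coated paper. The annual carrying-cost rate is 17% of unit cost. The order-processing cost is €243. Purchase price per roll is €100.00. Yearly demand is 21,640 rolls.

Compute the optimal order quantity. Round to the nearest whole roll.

787 rolls

H = i·C = 0.17 × €100 = €17.0000 per roll-year
Q* = √(2·D·S / H) = √(2·21,640·243 / 17) = √618,649.4 ≈ 786.54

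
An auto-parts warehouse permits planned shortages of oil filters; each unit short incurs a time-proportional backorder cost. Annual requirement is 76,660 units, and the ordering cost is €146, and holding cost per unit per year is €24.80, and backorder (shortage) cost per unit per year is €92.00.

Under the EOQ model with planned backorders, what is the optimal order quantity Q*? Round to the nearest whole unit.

Q* = √(2DS/H) · √((H + b)/b)
   = √(2 × 76,660 × 146 / 24.8) · √((24.8 + 92) / 92)
   = 950.058 × 1.1267 ≈ 1,070.48

1,070 units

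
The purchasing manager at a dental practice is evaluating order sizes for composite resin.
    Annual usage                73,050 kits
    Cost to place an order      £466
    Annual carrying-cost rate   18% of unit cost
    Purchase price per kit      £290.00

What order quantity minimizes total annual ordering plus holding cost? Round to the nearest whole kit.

H = i·C = 0.18 × £290 = £52.2000 per kit-year
EOQ = √(2DS/H) = √(2 × 73,050 × 466 / 52.2)
    = √(1,304,264.37) ≈ 1,142.04

1,142 kits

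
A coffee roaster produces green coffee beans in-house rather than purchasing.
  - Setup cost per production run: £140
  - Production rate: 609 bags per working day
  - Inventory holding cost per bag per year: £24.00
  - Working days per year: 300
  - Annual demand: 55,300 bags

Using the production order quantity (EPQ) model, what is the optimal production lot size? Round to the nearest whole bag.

962 bags

Daily demand d = 55,300/300 = 184.333; p = 609; 1 − d/p = 0.69732
EPQ = √(2DS / (H(1 − d/p)))
    = √(2 × 55,300 × 140 / (24 × 0.69732)) ≈ 961.88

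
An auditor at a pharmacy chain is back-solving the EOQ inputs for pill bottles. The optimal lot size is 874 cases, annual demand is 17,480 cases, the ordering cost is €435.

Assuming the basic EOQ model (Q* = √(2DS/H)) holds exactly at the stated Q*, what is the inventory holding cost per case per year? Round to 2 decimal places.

€19.91

From Q* = √(2DS/H) ⇒ Q*² = 2DS/H.
H = 2DS / Q² = 2 × 17,480 × 435 / 874² = 19.9085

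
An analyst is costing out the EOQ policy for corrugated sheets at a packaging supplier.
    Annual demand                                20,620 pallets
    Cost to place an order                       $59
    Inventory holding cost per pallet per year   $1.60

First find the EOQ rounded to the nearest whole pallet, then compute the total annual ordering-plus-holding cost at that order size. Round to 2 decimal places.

$1,973.08

Q* = √(2·D·S / H) = √(2·20,620·59 / 1.6) = √1,520,725.0 ≈ 1,233.18 → Q = 1,233 pallets
Annual ordering cost = (D/Q)·S = (20,620/1,233) × 59 = $986.68
Annual holding cost  = (Q/2)·H = (1,233/2) × 1.6 = $986.40
Total = $986.68 + $986.40 = $1,973.08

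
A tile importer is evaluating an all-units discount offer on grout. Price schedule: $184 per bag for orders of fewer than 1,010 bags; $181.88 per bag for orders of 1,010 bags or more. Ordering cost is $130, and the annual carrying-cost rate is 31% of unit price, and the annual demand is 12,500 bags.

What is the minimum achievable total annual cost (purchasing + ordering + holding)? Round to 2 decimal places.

$2,303,582.22

H₁ = 31%×$184 = $57.0400;  H₂ = 31%×$181.88 = $56.3828
EOQ₁ = √(2×12,500×130/57.0400) = 238.70  (< 1,010, feasible at tier 1)
EOQ₂ = √(2×12,500×130/56.3828) = 240.09  (< 1,010 → use Q = 1,010 at tier-2 price)
TC(tier 1 (EOQ₁), Q≈238.7) = $2,313,615.43
TC(tier 2, Q≈1,010.0) = $2,303,582.22
Minimum at tier 2: $2,303,582.22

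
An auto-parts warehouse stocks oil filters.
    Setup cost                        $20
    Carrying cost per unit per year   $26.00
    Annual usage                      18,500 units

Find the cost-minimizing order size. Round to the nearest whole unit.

169 units

Optimal lot size Q* = (2 × 18,500 × $20 / $26)^½ ≈ 168.71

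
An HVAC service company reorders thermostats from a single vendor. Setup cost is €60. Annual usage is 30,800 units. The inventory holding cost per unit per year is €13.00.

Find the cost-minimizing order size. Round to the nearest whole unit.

2DS/H = 2·30,800·60/13 = 284,307.69
EOQ = √284,307.69 ≈ 533.21

533 units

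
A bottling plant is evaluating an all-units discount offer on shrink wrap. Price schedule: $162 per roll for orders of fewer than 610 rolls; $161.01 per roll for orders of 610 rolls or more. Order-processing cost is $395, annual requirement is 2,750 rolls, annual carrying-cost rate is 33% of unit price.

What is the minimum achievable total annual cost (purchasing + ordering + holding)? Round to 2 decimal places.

$456,276.91

H₁ = 33%×$162 = $53.4600;  H₂ = 33%×$161.01 = $53.1333
EOQ₁ = √(2×2,750×395/53.4600) = 201.59  (< 610, feasible at tier 1)
EOQ₂ = √(2×2,750×395/53.1333) = 202.21  (< 610 → use Q = 610 at tier-2 price)
TC(tier 1 (EOQ₁), Q≈201.6) = $456,276.91
TC(tier 2, Q≈610.0) = $460,763.89
Minimum at tier 1 (EOQ₁): $456,276.91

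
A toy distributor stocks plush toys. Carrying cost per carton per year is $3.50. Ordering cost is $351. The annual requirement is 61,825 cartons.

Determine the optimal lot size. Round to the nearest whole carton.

Q* = √(2·D·S / H) = √(2·61,825·351 / 3.5) = √12,400,328.6 ≈ 3,521.41

3,521 cartons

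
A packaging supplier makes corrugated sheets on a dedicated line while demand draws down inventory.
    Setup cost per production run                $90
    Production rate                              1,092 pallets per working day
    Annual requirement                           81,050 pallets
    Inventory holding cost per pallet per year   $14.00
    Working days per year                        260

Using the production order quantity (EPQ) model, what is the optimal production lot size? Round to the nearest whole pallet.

Daily demand d = 81,050/260 = 311.731; p = 1092; 1 − d/p = 0.71453
EPQ = √(2DS / (H(1 − d/p)))
    = √(2 × 81,050 × 90 / (14 × 0.71453)) ≈ 1,207.64

1,208 pallets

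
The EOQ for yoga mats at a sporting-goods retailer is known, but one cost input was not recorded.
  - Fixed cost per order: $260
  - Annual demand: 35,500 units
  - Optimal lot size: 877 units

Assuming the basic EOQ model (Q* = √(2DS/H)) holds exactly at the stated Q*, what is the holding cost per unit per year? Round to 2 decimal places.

From Q* = √(2DS/H) ⇒ Q*² = 2DS/H.
H = 2DS / Q² = 2 × 35,500 × 260 / 877² = 24.0012

$24.00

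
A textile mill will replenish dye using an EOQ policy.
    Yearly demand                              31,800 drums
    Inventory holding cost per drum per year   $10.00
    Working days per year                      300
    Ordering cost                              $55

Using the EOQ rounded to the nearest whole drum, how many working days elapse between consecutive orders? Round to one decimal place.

5.6 days

2DS/H = 2·31,800·55/10 = 349,800.00
EOQ = √349,800.00 ≈ 591.44 → Q = 591 drums
Cycle time = (working days × Q)/D = (300 × 591) / 31,800 = 5.575 days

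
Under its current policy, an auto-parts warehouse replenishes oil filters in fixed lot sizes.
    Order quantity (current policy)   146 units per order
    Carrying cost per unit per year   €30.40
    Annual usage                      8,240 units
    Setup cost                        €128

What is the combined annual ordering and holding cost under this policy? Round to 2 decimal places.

€9,443.31

Ordering: D/Q × S = 8,240/146 × €128 = €7,224.11
Holding:  Q/2 × H = 146/2 × €30.4 = €2,219.20
Total = €7,224.11 + €2,219.20 = €9,443.31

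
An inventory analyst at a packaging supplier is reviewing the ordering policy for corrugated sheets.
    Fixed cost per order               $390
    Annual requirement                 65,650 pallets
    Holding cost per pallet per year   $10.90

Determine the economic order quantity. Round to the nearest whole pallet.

2,167 pallets

Q* = √(2·D·S / H) = √(2·65,650·390 / 10.9) = √4,697,889.9 ≈ 2,167.46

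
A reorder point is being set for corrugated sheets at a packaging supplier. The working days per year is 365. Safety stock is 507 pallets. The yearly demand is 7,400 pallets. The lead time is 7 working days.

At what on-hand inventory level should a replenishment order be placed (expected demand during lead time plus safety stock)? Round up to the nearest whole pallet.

Daily demand d = 7,400 / 365 = 20.274 pallets/day
Demand during lead time = 20.274 × 7 = 141.92
Reorder point = 141.92 + 507 = 648.92 → round up

649 pallets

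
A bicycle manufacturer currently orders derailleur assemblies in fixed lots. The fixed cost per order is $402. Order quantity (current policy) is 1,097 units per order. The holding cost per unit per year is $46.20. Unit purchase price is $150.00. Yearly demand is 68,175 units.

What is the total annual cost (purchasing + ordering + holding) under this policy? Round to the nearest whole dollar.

Annual ordering cost = (D/Q)·S = (68,175/1,097) × 402 = $24,983.00
Annual holding cost  = (Q/2)·H = (1,097/2) × 46.2 = $25,340.70
Purchase cost = D·C = 68,175 × 150 = $10,226,250.00
Total = $24,983.00 + $25,340.70 + $10,226,250.00 = $10,276,573.70

$10,276,574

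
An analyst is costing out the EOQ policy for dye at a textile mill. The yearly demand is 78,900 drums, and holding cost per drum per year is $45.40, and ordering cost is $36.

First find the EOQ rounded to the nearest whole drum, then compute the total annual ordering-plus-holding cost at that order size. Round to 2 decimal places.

Optimal lot size Q* = (2 × 78,900 × $36 / $45.4)^½ ≈ 353.73 → Q = 354 drums
Ordering: D/Q × S = 78,900/354 × $36 = $8,023.73
Holding:  Q/2 × H = 354/2 × $45.4 = $8,035.80
Total = $8,023.73 + $8,035.80 = $16,059.53

$16,059.53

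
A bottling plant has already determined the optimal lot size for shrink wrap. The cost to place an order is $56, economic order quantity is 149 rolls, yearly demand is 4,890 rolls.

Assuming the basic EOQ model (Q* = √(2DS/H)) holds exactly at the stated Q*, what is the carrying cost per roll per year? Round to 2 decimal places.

$24.67

From Q* = √(2DS/H) ⇒ Q*² = 2DS/H.
H = 2DS / Q² = 2 × 4,890 × 56 / 149² = 24.6692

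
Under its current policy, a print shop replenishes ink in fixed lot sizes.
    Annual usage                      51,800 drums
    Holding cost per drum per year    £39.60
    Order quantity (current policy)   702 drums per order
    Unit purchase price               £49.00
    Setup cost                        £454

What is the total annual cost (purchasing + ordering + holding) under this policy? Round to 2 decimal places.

£2,585,599.88

Orders/yr = 51,800/702 = 73.789; ordering cost = 73.789 × £454 = £33,500.28
Average inventory = 702/2 = 351; holding cost = 351 × £39.6 = £13,899.60
Purchase cost = D·C = 51,800 × 49 = £2,538,200.00
Total = £33,500.28 + £13,899.60 + £2,538,200.00 = £2,585,599.88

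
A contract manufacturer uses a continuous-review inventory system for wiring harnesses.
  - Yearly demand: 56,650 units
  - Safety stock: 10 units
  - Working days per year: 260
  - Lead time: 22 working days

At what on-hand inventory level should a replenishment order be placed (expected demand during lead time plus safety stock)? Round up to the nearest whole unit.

4,804 units

Daily demand d = 56,650 / 260 = 217.885 units/day
Demand during lead time = 217.885 × 22 = 4,793.46
Reorder point = 4,793.46 + 10 = 4,803.46 → round up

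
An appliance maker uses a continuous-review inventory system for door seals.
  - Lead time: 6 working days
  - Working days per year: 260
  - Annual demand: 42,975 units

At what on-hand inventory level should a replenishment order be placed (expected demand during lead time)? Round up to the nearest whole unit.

Daily demand d = 42,975 / 260 = 165.288 units/day
Demand during lead time = 165.288 × 6 = 991.73
Reorder point = 991.73 → round up

992 units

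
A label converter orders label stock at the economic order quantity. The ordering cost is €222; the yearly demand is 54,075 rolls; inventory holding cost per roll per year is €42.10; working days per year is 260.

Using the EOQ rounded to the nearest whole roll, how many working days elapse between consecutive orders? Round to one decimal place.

3.6 days

Optimal lot size Q* = (2 × 54,075 × €222 / €42.1)^½ ≈ 755.18 → Q = 755 rolls
Cycle time = (working days × Q)/D = (260 × 755) / 54,075 = 3.630 days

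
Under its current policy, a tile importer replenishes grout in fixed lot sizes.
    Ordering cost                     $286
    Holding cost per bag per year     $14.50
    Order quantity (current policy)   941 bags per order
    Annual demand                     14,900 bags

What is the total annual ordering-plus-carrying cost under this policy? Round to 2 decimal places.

Orders/yr = 14,900/941 = 15.834; ordering cost = 15.834 × $286 = $4,528.59
Average inventory = 941/2 = 470.5; holding cost = 470.5 × $14.5 = $6,822.25
Total = $4,528.59 + $6,822.25 = $11,350.84

$11,350.84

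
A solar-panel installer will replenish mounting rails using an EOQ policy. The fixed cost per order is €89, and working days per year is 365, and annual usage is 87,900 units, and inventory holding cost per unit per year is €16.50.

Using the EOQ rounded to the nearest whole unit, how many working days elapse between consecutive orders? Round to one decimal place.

4.0 days

EOQ = √(2DS/H) = √(2 × 87,900 × 89 / 16.5)
    = √(948,254.55) ≈ 973.78 → Q = 974 units
T = Q/D × 365 days = 974/87,900 × 365 = 4.044 days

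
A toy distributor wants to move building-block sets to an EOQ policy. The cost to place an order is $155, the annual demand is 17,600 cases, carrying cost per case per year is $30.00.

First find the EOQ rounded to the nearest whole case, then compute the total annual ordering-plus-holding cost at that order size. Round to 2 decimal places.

Optimal lot size Q* = (2 × 17,600 × $155 / $30)^½ ≈ 426.46 → Q = 426 cases
Ordering: D/Q × S = 17,600/426 × $155 = $6,403.76
Holding:  Q/2 × H = 426/2 × $30 = $6,390.00
Total = $6,403.76 + $6,390.00 = $12,793.76

$12,793.76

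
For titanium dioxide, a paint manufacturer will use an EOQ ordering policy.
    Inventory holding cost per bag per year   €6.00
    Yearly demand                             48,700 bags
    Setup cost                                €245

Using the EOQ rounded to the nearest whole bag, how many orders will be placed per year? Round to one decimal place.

24.4 orders per year

Optimal lot size Q* = (2 × 48,700 × €245 / €6)^½ ≈ 1,994.28 → Q = 1,994
Orders per year = D/Q = 48,700 / 1,994 = 24.423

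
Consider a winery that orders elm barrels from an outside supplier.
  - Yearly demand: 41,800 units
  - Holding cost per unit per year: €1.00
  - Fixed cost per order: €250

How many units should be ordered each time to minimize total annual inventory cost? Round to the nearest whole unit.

2DS/H = 2·41,800·250/1 = 20,900,000.00
EOQ = √20,900,000.00 ≈ 4,571.65

4,572 units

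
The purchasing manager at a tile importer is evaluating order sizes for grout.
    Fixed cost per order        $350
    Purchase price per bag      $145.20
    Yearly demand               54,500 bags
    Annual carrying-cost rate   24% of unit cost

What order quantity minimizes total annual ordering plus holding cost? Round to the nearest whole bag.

1,046 bags

H = i·C = 0.24 × $145.2 = $34.8480 per bag-year
EOQ = √(2DS/H) = √(2 × 54,500 × 350 / 34.848)
    = √(1,094,754.36) ≈ 1,046.31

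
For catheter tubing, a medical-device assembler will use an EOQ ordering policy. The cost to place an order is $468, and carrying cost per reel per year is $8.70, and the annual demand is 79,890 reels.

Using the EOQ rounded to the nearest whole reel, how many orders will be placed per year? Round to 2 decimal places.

27.25 orders per year

Q* = √(2·D·S / H) = √(2·79,890·468 / 8.7) = √8,595,062.1 ≈ 2,931.73 → Q = 2,932
Orders per year = D/Q = 79,890 / 2,932 = 27.248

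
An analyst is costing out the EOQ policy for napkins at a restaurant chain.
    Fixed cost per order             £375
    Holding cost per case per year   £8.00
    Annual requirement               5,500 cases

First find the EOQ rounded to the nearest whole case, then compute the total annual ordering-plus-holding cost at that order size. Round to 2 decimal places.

£5,744.56

EOQ = √(2DS/H) = √(2 × 5,500 × 375 / 8)
    = √(515,625.00) ≈ 718.07 → Q = 718 cases
Orders/yr = 5,500/718 = 7.660; ordering cost = 7.660 × £375 = £2,872.56
Average inventory = 718/2 = 359; holding cost = 359 × £8 = £2,872.00
Total = £2,872.56 + £2,872.00 = £5,744.56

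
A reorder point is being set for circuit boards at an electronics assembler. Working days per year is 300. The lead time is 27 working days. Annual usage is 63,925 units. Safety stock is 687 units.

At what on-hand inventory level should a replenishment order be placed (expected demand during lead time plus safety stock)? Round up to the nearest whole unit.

6,441 units

Daily demand d = 63,925 / 300 = 213.083 units/day
Demand during lead time = 213.083 × 27 = 5,753.25
Reorder point = 5,753.25 + 687 = 6,440.25 → round up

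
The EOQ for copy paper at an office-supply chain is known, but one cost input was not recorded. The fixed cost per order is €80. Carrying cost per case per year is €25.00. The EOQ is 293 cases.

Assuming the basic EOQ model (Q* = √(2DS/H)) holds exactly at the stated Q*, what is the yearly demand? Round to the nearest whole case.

13,414 cases per year

Since Q* = (2DS/H)^½, squaring gives Q*²·H = 2DS.
D = Q²H / (2S) = 293² × 25 / (2 × 80) = 13,413.91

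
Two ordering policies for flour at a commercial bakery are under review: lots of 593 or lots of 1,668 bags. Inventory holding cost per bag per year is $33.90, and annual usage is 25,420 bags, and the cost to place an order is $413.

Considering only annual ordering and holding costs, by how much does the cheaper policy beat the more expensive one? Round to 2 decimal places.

Annual cost at Q: ordering D·S/Q plus holding Q·H/2.
TC(593) = (25,420/593)×413 + (593/2)×33.9 = $27,755.33
TC(1,668) = (25,420/1,668)×413 + (1,668/2)×33.9 = $34,566.64
|ΔTC| = |$27,755.33 − $34,566.64| = $6,811.31

$6,811.31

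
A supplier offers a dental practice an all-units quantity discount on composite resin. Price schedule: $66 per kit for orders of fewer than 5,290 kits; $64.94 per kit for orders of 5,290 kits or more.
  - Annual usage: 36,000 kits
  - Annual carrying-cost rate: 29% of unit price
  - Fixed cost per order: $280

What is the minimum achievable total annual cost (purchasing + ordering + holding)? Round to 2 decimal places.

H₁ = 29%×$66 = $19.1400;  H₂ = 29%×$64.94 = $18.8326
EOQ₁ = √(2×36,000×280/19.1400) = 1,026.30  (< 5,290, feasible at tier 1)
EOQ₂ = √(2×36,000×280/18.8326) = 1,034.64  (< 5,290 → use Q = 5,290 at tier-2 price)
TC(tier 1 (EOQ₁), Q≈1,026.3) = $2,395,643.38
TC(tier 2, Q≈5,290.0) = $2,389,557.71
Minimum at tier 2: $2,389,557.71

$2,389,557.71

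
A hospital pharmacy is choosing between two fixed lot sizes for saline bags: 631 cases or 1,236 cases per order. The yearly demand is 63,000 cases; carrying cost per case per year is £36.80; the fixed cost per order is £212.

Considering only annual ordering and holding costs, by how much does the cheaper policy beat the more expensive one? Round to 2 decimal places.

£771.42

Annual cost at Q: ordering D·S/Q plus holding Q·H/2.
TC(631) = (63,000/631)×212 + (631/2)×36.8 = £32,776.80
TC(1,236) = (63,000/1,236)×212 + (1,236/2)×36.8 = £33,548.23
Lots of 631 are cheaper by £771.42.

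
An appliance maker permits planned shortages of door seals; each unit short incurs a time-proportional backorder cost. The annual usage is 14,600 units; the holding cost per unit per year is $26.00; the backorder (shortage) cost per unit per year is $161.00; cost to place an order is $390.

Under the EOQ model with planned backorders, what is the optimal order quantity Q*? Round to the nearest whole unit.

Q* = √(2DS/H) · √((H + b)/b)
   = √(2 × 14,600 × 390 / 26) · √((26 + 161) / 161)
   = 661.816 × 1.0777 ≈ 713.26

713 units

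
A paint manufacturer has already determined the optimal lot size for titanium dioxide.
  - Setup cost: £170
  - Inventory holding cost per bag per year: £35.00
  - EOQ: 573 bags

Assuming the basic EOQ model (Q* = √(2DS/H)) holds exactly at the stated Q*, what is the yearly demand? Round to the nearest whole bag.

From Q* = √(2DS/H) ⇒ Q*² = 2DS/H.
D = Q²H / (2S) = 573² × 35 / (2 × 170) = 33,798.57

33,799 bags per year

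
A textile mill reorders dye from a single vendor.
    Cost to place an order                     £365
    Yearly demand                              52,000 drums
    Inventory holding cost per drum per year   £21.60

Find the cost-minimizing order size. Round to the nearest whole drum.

2DS/H = 2·52,000·365/21.6 = 1,757,407.41
EOQ = √1,757,407.41 ≈ 1,325.67

1,326 drums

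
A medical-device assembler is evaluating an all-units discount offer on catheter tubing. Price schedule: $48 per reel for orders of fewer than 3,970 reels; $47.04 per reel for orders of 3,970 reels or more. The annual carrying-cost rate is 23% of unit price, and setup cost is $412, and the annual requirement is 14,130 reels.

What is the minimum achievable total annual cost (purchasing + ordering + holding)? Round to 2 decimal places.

H₁ = 23%×$48 = $11.0400;  H₂ = 23%×$47.04 = $10.8192
EOQ₁ = √(2×14,130×412/11.0400) = 1,026.95  (< 3,970, feasible at tier 1)
EOQ₂ = √(2×14,130×412/10.8192) = 1,037.38  (< 3,970 → use Q = 3,970 at tier-2 price)
TC(tier 1 (EOQ₁), Q≈1,027.0) = $689,577.55
TC(tier 2, Q≈3,970.0) = $687,617.70
Minimum at tier 2: $687,617.70

$687,617.70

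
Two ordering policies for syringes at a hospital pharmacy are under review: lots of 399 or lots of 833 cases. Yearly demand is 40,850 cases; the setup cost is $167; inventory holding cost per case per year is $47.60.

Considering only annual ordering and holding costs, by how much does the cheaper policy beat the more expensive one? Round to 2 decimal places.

TC(Q) = (D/Q)S + (Q/2)H
TC(399) = (40,850/399)×167 + (399/2)×47.6 = $26,593.82
TC(833) = (40,850/833)×167 + (833/2)×47.6 = $28,015.02
|ΔTC| = |$26,593.82 − $28,015.02| = $1,421.20

$1,421.20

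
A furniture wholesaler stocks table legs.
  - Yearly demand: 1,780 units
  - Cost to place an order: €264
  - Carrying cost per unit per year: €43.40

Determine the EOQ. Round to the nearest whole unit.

2DS/H = 2·1,780·264/43.4 = 21,655.30
EOQ = √21,655.30 ≈ 147.16

147 units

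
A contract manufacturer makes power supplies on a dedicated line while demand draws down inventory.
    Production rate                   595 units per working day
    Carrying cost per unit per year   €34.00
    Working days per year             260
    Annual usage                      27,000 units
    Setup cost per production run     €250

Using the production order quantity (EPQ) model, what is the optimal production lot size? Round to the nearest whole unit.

Daily demand d = 27,000/260 = 103.846; p = 595; 1 − d/p = 0.82547
EPQ = √(2DS / (H(1 − d/p)))
    = √(2 × 27,000 × 250 / (34 × 0.82547)) ≈ 693.55

694 units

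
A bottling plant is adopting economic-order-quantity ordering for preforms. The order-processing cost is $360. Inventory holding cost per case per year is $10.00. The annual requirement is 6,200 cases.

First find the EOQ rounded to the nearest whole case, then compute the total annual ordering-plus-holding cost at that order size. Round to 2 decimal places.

$6,681.32

EOQ = √(2DS/H) = √(2 × 6,200 × 360 / 10)
    = √(446,400.00) ≈ 668.13 → Q = 668 cases
Annual ordering cost = (D/Q)·S = (6,200/668) × 360 = $3,341.32
Annual holding cost  = (Q/2)·H = (668/2) × 10 = $3,340.00
Total = $3,341.32 + $3,340.00 = $6,681.32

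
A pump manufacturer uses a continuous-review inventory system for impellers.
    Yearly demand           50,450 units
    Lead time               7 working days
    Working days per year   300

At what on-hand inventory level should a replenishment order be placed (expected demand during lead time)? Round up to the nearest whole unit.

1,178 units

Daily demand d = 50,450 / 300 = 168.167 units/day
Demand during lead time = 168.167 × 7 = 1,177.17
Reorder point = 1,177.17 → round up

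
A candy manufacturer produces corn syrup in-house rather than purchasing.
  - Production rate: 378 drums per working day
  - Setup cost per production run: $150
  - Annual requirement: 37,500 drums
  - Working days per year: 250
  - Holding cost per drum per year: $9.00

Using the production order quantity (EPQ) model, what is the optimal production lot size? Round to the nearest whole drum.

Daily demand d = 37,500/250 = 150.000; p = 378; 1 − d/p = 0.60317
EPQ = √(2DS / (H(1 − d/p)))
    = √(2 × 37,500 × 150 / (9 × 0.60317)) ≈ 1,439.57

1,440 drums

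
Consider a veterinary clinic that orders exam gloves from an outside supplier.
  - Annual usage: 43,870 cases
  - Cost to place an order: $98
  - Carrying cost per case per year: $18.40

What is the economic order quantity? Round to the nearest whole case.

684 cases

EOQ = √(2DS/H) = √(2 × 43,870 × 98 / 18.4)
    = √(467,310.87) ≈ 683.60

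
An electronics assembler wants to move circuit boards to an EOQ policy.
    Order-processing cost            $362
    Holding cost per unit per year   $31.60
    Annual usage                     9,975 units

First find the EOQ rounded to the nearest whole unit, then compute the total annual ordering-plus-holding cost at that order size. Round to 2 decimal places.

Q* = √(2·D·S / H) = √(2·9,975·362 / 31.6) = √228,541.1 ≈ 478.06 → Q = 478 units
Annual ordering cost = (D/Q)·S = (9,975/478) × 362 = $7,554.29
Annual holding cost  = (Q/2)·H = (478/2) × 31.6 = $7,552.40
Total = $7,554.29 + $7,552.40 = $15,106.69

$15,106.69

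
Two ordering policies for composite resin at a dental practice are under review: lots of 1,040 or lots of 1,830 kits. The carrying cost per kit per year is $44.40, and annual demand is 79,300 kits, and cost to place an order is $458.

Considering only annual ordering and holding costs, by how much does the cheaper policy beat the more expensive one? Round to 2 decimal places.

$2,462.17

For each Q, cost = (D/Q)·S + (Q/2)·H.
TC(1,040) = (79,300/1,040)×458 + (1,040/2)×44.4 = $58,010.50
TC(1,830) = (79,300/1,830)×458 + (1,830/2)×44.4 = $60,472.67
Lots of 1,040 are cheaper by $2,462.17.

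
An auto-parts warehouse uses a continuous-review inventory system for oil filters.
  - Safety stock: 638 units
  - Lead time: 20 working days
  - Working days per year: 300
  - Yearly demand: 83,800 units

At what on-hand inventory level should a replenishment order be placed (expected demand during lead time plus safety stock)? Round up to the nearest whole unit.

Daily demand d = 83,800 / 300 = 279.333 units/day
Demand during lead time = 279.333 × 20 = 5,586.67
Reorder point = 5,586.67 + 638 = 6,224.67 → round up

6,225 units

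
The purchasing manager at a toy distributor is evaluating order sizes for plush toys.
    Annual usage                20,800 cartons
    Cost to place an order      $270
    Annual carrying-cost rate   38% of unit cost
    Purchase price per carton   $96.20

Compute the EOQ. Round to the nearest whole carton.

554 cartons

Holding cost per carton per year: H = 38% × $96.2 = $36.5560
EOQ = √(2DS/H) = √(2 × 20,800 × 270 / 36.556)
    = √(307,254.62) ≈ 554.31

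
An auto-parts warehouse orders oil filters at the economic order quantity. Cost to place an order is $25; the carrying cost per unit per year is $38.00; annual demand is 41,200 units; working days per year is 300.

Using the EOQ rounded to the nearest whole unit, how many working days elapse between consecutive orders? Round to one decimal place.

1.7 days

EOQ = √(2DS/H) = √(2 × 41,200 × 25 / 38)
    = √(54,210.53) ≈ 232.83 → Q = 233 units
T = Q/D × 300 days = 233/41,200 × 300 = 1.697 days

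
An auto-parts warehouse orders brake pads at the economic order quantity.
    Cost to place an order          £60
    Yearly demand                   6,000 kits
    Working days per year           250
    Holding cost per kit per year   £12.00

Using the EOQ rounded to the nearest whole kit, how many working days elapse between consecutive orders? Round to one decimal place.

EOQ = √(2DS/H) = √(2 × 6,000 × 60 / 12)
    = √(60,000.00) ≈ 244.95 → Q = 245 kits
Cycle time = (working days × Q)/D = (250 × 245) / 6,000 = 10.208 days

10.2 days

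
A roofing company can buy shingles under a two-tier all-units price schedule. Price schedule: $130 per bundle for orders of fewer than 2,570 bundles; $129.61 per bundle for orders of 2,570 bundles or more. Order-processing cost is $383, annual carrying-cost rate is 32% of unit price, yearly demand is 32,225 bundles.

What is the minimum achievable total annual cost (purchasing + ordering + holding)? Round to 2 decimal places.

H₁ = 32%×$130 = $41.6000;  H₂ = 32%×$129.61 = $41.4752
EOQ₁ = √(2×32,225×383/41.6000) = 770.31  (< 2,570, feasible at tier 1)
EOQ₂ = √(2×32,225×383/41.4752) = 771.47  (< 2,570 → use Q = 2,570 at tier-2 price)
TC(tier 1 (EOQ₁), Q≈770.3) = $4,221,294.80
TC(tier 2, Q≈2,570.0) = $4,234,780.28
Minimum at tier 1 (EOQ₁): $4,221,294.80

$4,221,294.80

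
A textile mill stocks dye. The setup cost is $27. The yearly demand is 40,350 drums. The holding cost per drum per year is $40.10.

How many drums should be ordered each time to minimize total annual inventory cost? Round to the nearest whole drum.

233 drums

2DS/H = 2·40,350·27/40.1 = 54,336.66
EOQ = √54,336.66 ≈ 233.10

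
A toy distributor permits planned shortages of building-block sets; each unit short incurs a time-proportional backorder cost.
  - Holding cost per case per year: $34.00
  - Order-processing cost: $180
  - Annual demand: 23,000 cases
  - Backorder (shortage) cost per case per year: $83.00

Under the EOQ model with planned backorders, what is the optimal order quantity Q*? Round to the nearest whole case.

586 cases

Q* = √(2DS/H) · √((H + b)/b)
   = √(2 × 23,000 × 180 / 34) · √((34 + 83) / 83)
   = 493.487 × 1.1873 ≈ 585.91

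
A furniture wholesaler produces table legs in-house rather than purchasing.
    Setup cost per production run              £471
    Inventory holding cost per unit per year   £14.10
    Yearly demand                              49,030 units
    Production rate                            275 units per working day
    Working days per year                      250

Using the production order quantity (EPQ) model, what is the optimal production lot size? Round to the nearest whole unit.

3,379 units

d = 49,030/250 = 196.1200 units/day;  effective holding cost H(1 − d/p) = 14.1·(1 − 196.1200/275) = 4.04439
Q* = √(2DS / H_eff) = √(2·49,030·471 / 4.04439) ≈ 3,379.32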